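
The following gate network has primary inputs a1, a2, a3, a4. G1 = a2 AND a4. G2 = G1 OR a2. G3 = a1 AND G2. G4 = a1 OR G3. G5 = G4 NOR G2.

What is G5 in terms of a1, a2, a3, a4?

G1 = a2 AND a4
G2 = G1 OR a2 = (a2 AND a4) OR a2
G3 = a1 AND G2 = a1 AND ((a2 AND a4) OR a2)
G4 = a1 OR G3 = a1 OR (a1 AND ((a2 AND a4) OR a2))
G5 = G4 NOR G2 = (a1 OR (a1 AND ((a2 AND a4) OR a2))) NOR ((a2 AND a4) OR a2)

(a1 OR (a1 AND ((a2 AND a4) OR a2))) NOR ((a2 AND a4) OR a2)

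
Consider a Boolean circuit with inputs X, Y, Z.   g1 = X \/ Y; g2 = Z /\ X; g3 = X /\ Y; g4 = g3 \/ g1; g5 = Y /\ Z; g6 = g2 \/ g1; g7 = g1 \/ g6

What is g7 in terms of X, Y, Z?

(X \/ Y) \/ ((Z /\ X) \/ (X \/ Y))

g1 = X \/ Y
g2 = Z /\ X
g6 = g2 \/ g1 = (Z /\ X) \/ (X \/ Y)
g7 = g1 \/ g6 = (X \/ Y) \/ ((Z /\ X) \/ (X \/ Y))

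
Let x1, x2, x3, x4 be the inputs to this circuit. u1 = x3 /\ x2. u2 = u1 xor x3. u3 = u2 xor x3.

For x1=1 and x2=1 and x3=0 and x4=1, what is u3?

0

u1 = 0 /\ 1 = 0
u2 = 0 xor 0 = 0
u3 = 0 xor 0 = 0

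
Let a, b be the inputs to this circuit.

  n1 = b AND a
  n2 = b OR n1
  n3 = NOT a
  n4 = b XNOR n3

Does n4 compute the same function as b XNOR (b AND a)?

n3 = NOT a
n4 = b XNOR n3 = b XNOR NOT a
At a=0, b=0: circuit gives 0, formula gives 1.

No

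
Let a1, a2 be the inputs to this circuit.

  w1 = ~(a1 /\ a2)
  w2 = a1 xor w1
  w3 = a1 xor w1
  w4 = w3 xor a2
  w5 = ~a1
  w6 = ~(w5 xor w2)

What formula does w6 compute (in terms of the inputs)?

~(~a1 xor (a1 xor (~(a1 /\ a2))))

w1 = ~(a1 /\ a2)
w2 = a1 xor w1 = a1 xor (~(a1 /\ a2))
w5 = ~a1
w6 = ~(w5 xor w2) = ~(~a1 xor (a1 xor (~(a1 /\ a2))))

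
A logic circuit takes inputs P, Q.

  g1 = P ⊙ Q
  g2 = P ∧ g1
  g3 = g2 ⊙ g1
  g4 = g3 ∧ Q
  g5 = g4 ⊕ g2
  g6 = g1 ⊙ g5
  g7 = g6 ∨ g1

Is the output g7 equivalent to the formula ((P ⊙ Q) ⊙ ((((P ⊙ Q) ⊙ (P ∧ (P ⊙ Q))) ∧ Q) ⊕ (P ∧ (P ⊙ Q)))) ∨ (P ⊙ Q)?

Yes

g1 = P ⊙ Q
g2 = P ∧ g1 = P ∧ (P ⊙ Q)
g3 = g2 ⊙ g1 = (P ∧ (P ⊙ Q)) ⊙ (P ⊙ Q)
g4 = g3 ∧ Q = ((P ∧ (P ⊙ Q)) ⊙ (P ⊙ Q)) ∧ Q
g5 = g4 ⊕ g2 = (((P ∧ (P ⊙ Q)) ⊙ (P ⊙ Q)) ∧ Q) ⊕ (P ∧ (P ⊙ Q))
g6 = g1 ⊙ g5 = (P ⊙ Q) ⊙ ((((P ∧ (P ⊙ Q)) ⊙ (P ⊙ Q)) ∧ Q) ⊕ (P ∧ (P ⊙ Q)))
g7 = g6 ∨ g1 = ((P ⊙ Q) ⊙ ((((P ∧ (P ⊙ Q)) ⊙ (P ⊙ Q)) ∧ Q) ⊕ (P ∧ (P ⊙ Q)))) ∨ (P ⊙ Q)
At P=0, Q=1: circuit gives 0, formula gives 0.
At P=0, Q=0: circuit gives 1, formula gives 1.
Agrees on all 4 inputs.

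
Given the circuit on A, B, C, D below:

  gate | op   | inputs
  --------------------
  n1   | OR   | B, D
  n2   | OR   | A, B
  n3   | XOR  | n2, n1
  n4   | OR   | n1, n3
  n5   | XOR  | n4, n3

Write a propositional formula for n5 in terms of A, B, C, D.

n1 = B OR D
n2 = A OR B
n3 = n2 XOR n1 = (A OR B) XOR (B OR D)
n4 = n1 OR n3 = (B OR D) OR ((A OR B) XOR (B OR D))
n5 = n4 XOR n3 = ((B OR D) OR ((A OR B) XOR (B OR D))) XOR ((A OR B) XOR (B OR D))

((B OR D) OR ((A OR B) XOR (B OR D))) XOR ((A OR B) XOR (B OR D))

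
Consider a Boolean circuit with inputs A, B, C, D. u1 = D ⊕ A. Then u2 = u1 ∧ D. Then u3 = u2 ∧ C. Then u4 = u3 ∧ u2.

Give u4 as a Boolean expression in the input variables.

(((D ⊕ A) ∧ D) ∧ C) ∧ ((D ⊕ A) ∧ D)

u1 = D ⊕ A
u2 = u1 ∧ D = (D ⊕ A) ∧ D
u3 = u2 ∧ C = ((D ⊕ A) ∧ D) ∧ C
u4 = u3 ∧ u2 = (((D ⊕ A) ∧ D) ∧ C) ∧ ((D ⊕ A) ∧ D)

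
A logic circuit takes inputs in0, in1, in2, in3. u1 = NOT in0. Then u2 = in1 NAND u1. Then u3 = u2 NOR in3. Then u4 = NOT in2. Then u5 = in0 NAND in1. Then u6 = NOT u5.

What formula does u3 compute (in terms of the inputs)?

(in1 NAND NOT in0) NOR in3

u1 = NOT in0
u2 = in1 NAND u1 = in1 NAND NOT in0
u3 = u2 NOR in3 = (in1 NAND NOT in0) NOR in3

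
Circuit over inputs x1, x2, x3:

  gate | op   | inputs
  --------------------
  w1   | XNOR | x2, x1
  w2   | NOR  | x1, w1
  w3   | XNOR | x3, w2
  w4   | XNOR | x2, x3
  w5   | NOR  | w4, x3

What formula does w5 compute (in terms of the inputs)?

(x2 XNOR x3) NOR x3

w4 = x2 XNOR x3
w5 = w4 NOR x3 = (x2 XNOR x3) NOR x3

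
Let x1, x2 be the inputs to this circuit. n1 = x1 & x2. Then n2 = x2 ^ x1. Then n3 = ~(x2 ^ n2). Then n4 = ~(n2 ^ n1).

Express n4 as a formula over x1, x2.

~((x2 ^ x1) ^ (x1 & x2))

n1 = x1 & x2
n2 = x2 ^ x1
n4 = ~(n2 ^ n1) = ~((x2 ^ x1) ^ (x1 & x2))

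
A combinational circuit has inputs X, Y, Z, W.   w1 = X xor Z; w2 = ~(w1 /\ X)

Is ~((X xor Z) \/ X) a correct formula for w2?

No

w1 = X xor Z
w2 = ~(w1 /\ X) = ~((X xor Z) /\ X)
At X=0, Y=0, Z=1, W=0: circuit gives 1, formula gives 0.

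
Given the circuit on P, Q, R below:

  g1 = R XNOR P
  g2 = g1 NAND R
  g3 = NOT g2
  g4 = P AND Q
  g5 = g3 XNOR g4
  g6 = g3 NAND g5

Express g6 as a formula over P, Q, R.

g1 = R XNOR P
g2 = g1 NAND R = (R XNOR P) NAND R
g3 = NOT g2 = NOT ((R XNOR P) NAND R)
g4 = P AND Q
g5 = g3 XNOR g4 = NOT ((R XNOR P) NAND R) XNOR (P AND Q)
g6 = g3 NAND g5 = NOT ((R XNOR P) NAND R) NAND (NOT ((R XNOR P) NAND R) XNOR (P AND Q))

NOT ((R XNOR P) NAND R) NAND (NOT ((R XNOR P) NAND R) XNOR (P AND Q))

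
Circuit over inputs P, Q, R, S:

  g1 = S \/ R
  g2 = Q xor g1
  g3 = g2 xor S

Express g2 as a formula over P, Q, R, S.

Q xor (S \/ R)

g1 = S \/ R
g2 = Q xor g1 = Q xor (S \/ R)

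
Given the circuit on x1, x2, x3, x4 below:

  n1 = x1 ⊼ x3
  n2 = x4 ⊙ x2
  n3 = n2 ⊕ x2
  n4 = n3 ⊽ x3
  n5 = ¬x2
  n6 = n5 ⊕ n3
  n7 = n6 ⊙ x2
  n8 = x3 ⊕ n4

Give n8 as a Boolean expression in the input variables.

x3 ⊕ (((x4 ⊙ x2) ⊕ x2) ⊽ x3)

n2 = x4 ⊙ x2
n3 = n2 ⊕ x2 = (x4 ⊙ x2) ⊕ x2
n4 = n3 ⊽ x3 = ((x4 ⊙ x2) ⊕ x2) ⊽ x3
n8 = x3 ⊕ n4 = x3 ⊕ (((x4 ⊙ x2) ⊕ x2) ⊽ x3)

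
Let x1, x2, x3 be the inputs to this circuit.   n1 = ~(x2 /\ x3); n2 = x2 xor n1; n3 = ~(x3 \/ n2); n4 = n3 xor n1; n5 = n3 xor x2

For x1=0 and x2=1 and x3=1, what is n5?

1

n1 = ~(1 /\ 1) = 0
n2 = 1 xor 0 = 1
n3 = ~(1 \/ 1) = 0
n5 = 0 xor 1 = 1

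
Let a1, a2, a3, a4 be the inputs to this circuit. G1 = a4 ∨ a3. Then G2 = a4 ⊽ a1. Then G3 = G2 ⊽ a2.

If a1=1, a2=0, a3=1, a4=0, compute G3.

G2 = 0 ⊽ 1 = 0
G3 = 0 ⊽ 0 = 1

1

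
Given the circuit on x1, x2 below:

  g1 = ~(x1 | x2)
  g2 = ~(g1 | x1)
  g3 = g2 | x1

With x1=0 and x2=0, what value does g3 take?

0

g1 = ~(0 | 0) = 1
g2 = ~(1 | 0) = 0
g3 = 0 | 0 = 0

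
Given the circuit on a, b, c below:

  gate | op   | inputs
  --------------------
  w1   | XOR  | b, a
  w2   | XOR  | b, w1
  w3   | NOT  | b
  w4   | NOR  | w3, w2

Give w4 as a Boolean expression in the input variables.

NOT b NOR (b XOR (b XOR a))

w1 = b XOR a
w2 = b XOR w1 = b XOR (b XOR a)
w3 = NOT b
w4 = w3 NOR w2 = NOT b NOR (b XOR (b XOR a))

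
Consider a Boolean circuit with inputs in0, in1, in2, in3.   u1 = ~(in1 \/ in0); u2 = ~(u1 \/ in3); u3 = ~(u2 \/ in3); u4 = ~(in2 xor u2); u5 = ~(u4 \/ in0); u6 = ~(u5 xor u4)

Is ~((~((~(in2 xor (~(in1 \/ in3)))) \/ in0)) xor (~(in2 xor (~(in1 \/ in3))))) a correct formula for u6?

No

u1 = ~(in1 \/ in0)
u2 = ~(u1 \/ in3) = ~((~(in1 \/ in0)) \/ in3)
u4 = ~(in2 xor u2) = ~(in2 xor (~((~(in1 \/ in0)) \/ in3)))
u5 = ~(u4 \/ in0) = ~((~(in2 xor (~((~(in1 \/ in0)) \/ in3)))) \/ in0)
u6 = ~(u5 xor u4) = ~((~((~(in2 xor (~((~(in1 \/ in0)) \/ in3)))) \/ in0)) xor (~(in2 xor (~((~(in1 \/ in0)) \/ in3)))))
At in0=1, in1=1, in2=0, in3=0: circuit gives 1, formula gives 0.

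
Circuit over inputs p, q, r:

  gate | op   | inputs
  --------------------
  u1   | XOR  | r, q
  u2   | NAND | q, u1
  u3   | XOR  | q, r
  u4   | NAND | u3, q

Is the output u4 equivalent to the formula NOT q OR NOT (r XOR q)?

u3 = q XOR r
u4 = u3 NAND q = (q XOR r) NAND q
At p=0, q=1, r=0: circuit gives 0, formula gives 0.
At p=0, q=0, r=0: circuit gives 1, formula gives 1.
Agrees on all 8 inputs.

Yes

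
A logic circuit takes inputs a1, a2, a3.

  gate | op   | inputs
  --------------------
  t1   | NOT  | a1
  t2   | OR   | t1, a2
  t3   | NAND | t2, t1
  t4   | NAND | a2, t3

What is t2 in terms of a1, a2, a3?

NOT a1 OR a2

t1 = NOT a1
t2 = t1 OR a2 = NOT a1 OR a2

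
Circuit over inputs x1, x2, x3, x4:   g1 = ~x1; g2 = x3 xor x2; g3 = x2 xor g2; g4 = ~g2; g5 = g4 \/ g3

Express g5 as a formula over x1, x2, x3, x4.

~(x3 xor x2) \/ (x2 xor (x3 xor x2))

g2 = x3 xor x2
g3 = x2 xor g2 = x2 xor (x3 xor x2)
g4 = ~g2 = ~(x3 xor x2)
g5 = g4 \/ g3 = ~(x3 xor x2) \/ (x2 xor (x3 xor x2))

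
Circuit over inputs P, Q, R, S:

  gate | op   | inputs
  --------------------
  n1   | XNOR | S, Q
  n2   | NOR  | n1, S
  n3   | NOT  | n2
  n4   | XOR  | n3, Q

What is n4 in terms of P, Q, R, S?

n1 = S XNOR Q
n2 = n1 NOR S = (S XNOR Q) NOR S
n3 = NOT n2 = NOT ((S XNOR Q) NOR S)
n4 = n3 XOR Q = NOT ((S XNOR Q) NOR S) XOR Q

NOT ((S XNOR Q) NOR S) XOR Q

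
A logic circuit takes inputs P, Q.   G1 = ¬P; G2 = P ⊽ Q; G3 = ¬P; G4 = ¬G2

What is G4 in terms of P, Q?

G2 = P ⊽ Q
G4 = ¬G2 = ¬(P ⊽ Q)

¬(P ⊽ Q)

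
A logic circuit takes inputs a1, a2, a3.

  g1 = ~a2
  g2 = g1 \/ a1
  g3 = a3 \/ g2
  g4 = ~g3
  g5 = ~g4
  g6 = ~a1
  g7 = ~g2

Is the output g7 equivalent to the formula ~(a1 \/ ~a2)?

g1 = ~a2
g2 = g1 \/ a1 = ~a2 \/ a1
g7 = ~g2 = ~(~a2 \/ a1)
At a1=0, a2=0, a3=0: circuit gives 0, formula gives 0.
At a1=0, a2=1, a3=0: circuit gives 1, formula gives 1.
Agrees on all 8 inputs.

Yes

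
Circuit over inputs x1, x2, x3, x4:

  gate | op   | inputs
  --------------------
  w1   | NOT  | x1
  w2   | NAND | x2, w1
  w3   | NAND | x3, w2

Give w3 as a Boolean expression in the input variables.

x3 NAND (x2 NAND NOT x1)

w1 = NOT x1
w2 = x2 NAND w1 = x2 NAND NOT x1
w3 = x3 NAND w2 = x3 NAND (x2 NAND NOT x1)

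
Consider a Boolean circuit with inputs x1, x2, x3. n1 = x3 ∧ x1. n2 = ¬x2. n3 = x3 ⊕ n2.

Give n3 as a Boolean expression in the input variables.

x3 ⊕ ¬x2

n2 = ¬x2
n3 = x3 ⊕ n2 = x3 ⊕ ¬x2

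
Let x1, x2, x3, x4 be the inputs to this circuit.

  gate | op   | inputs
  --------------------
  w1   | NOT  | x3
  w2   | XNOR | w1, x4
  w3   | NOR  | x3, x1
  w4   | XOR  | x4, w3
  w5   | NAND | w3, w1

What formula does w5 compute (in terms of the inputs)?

(x3 NOR x1) NAND NOT x3

w1 = NOT x3
w3 = x3 NOR x1
w5 = w3 NAND w1 = (x3 NOR x1) NAND NOT x3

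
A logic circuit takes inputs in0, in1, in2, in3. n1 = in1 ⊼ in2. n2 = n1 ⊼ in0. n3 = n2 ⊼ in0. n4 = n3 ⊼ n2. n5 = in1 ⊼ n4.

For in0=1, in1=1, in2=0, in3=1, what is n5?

n1 = 1 ⊼ 0 = 1
n2 = 1 ⊼ 1 = 0
n3 = 0 ⊼ 1 = 1
n4 = 1 ⊼ 0 = 1
n5 = 1 ⊼ 1 = 0

0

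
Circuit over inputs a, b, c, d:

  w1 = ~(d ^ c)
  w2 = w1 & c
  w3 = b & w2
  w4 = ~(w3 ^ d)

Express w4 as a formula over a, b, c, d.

w1 = ~(d ^ c)
w2 = w1 & c = (~(d ^ c)) & c
w3 = b & w2 = b & ((~(d ^ c)) & c)
w4 = ~(w3 ^ d) = ~((b & ((~(d ^ c)) & c)) ^ d)

~((b & ((~(d ^ c)) & c)) ^ d)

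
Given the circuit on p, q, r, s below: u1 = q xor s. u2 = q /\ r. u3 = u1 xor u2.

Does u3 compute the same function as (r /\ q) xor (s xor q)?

u1 = q xor s
u2 = q /\ r
u3 = u1 xor u2 = (q xor s) xor (q /\ r)
At p=0, q=0, r=0, s=0: circuit gives 0, formula gives 0.
At p=0, q=0, r=0, s=1: circuit gives 1, formula gives 1.
Agrees on all 16 inputs.

Yes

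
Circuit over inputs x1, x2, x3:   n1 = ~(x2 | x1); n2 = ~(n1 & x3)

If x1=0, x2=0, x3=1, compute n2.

n1 = ~(0 | 0) = 1
n2 = ~(1 & 1) = 0

0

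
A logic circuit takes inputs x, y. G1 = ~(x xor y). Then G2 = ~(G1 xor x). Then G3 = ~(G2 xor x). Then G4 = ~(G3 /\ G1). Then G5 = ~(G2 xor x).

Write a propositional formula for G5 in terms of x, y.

G1 = ~(x xor y)
G2 = ~(G1 xor x) = ~((~(x xor y)) xor x)
G5 = ~(G2 xor x) = ~((~((~(x xor y)) xor x)) xor x)

~((~((~(x xor y)) xor x)) xor x)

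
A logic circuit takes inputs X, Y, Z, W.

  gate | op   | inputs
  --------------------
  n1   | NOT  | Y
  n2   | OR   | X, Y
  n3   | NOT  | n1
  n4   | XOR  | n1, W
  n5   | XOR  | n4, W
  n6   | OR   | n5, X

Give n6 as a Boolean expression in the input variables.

n1 = NOT Y
n4 = n1 XOR W = NOT Y XOR W
n5 = n4 XOR W = (NOT Y XOR W) XOR W
n6 = n5 OR X = ((NOT Y XOR W) XOR W) OR X

((NOT Y XOR W) XOR W) OR X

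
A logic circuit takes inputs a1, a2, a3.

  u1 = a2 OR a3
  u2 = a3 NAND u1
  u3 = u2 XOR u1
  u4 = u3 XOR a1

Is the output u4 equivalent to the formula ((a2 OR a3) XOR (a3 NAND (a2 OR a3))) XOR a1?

Yes

u1 = a2 OR a3
u2 = a3 NAND u1 = a3 NAND (a2 OR a3)
u3 = u2 XOR u1 = (a3 NAND (a2 OR a3)) XOR (a2 OR a3)
u4 = u3 XOR a1 = ((a3 NAND (a2 OR a3)) XOR (a2 OR a3)) XOR a1
At a1=0, a2=1, a3=0: circuit gives 0, formula gives 0.
At a1=0, a2=0, a3=0: circuit gives 1, formula gives 1.
Agrees on all 8 inputs.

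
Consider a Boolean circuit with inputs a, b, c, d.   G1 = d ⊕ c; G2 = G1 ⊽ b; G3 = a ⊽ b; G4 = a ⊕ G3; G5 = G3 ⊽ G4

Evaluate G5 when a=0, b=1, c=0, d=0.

G3 = 0 ⊽ 1 = 0
G4 = 0 ⊕ 0 = 0
G5 = 0 ⊽ 0 = 1

1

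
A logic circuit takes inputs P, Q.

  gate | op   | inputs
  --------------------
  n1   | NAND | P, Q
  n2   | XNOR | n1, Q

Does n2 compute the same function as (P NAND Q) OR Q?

No

n1 = P NAND Q
n2 = n1 XNOR Q = (P NAND Q) XNOR Q
At P=0, Q=0: circuit gives 0, formula gives 1.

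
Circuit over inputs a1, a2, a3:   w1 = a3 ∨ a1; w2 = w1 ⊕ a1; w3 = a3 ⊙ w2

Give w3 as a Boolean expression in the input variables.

a3 ⊙ ((a3 ∨ a1) ⊕ a1)

w1 = a3 ∨ a1
w2 = w1 ⊕ a1 = (a3 ∨ a1) ⊕ a1
w3 = a3 ⊙ w2 = a3 ⊙ ((a3 ∨ a1) ⊕ a1)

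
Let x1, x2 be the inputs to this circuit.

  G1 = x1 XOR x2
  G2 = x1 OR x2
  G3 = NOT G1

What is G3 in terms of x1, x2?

NOT (x1 XOR x2)

G1 = x1 XOR x2
G3 = NOT G1 = NOT (x1 XOR x2)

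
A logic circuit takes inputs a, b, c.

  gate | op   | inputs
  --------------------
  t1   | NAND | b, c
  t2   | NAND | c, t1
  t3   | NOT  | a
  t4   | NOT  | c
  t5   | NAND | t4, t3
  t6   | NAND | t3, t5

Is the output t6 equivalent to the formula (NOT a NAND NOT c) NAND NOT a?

t3 = NOT a
t4 = NOT c
t5 = t4 NAND t3 = NOT c NAND NOT a
t6 = t3 NAND t5 = NOT a NAND (NOT c NAND NOT a)
At a=0, b=0, c=1: circuit gives 0, formula gives 0.
At a=0, b=0, c=0: circuit gives 1, formula gives 1.
Agrees on all 8 inputs.

Yes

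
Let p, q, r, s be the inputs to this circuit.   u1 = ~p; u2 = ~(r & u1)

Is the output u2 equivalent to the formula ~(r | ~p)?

No

u1 = ~p
u2 = ~(r & u1) = ~(r & ~p)
At p=0, q=0, r=0, s=0: circuit gives 1, formula gives 0.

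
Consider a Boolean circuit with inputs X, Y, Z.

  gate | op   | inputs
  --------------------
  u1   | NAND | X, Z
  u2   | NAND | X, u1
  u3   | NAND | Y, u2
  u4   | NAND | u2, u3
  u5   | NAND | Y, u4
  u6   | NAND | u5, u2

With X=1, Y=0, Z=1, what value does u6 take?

u1 = 1 NAND 1 = 0
u2 = 1 NAND 0 = 1
u3 = 0 NAND 1 = 1
u4 = 1 NAND 1 = 0
u5 = 0 NAND 0 = 1
u6 = 1 NAND 1 = 0

0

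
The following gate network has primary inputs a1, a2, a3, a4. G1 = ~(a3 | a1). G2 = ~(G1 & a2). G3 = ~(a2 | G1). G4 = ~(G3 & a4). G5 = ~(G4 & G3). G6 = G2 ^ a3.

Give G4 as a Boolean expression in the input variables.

G1 = ~(a3 | a1)
G3 = ~(a2 | G1) = ~(a2 | (~(a3 | a1)))
G4 = ~(G3 & a4) = ~((~(a2 | (~(a3 | a1)))) & a4)

~((~(a2 | (~(a3 | a1)))) & a4)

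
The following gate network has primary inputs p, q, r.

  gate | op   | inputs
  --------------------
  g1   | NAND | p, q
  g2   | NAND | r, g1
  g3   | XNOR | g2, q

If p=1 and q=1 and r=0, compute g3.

g1 = 1 NAND 1 = 0
g2 = 0 NAND 0 = 1
g3 = 1 XNOR 1 = 1

1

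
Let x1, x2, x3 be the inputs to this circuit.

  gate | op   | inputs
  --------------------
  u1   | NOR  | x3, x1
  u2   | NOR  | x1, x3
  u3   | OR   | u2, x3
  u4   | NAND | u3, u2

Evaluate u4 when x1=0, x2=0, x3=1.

u2 = 0 NOR 1 = 0
u3 = 0 OR 1 = 1
u4 = 1 NAND 0 = 1

1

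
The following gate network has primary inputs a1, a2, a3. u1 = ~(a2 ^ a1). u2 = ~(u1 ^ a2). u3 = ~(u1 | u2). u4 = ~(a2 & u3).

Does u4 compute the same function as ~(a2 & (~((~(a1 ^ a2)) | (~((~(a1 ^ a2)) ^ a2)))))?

Yes

u1 = ~(a2 ^ a1)
u2 = ~(u1 ^ a2) = ~((~(a2 ^ a1)) ^ a2)
u3 = ~(u1 | u2) = ~((~(a2 ^ a1)) | (~((~(a2 ^ a1)) ^ a2)))
u4 = ~(a2 & u3) = ~(a2 & (~((~(a2 ^ a1)) | (~((~(a2 ^ a1)) ^ a2)))))
At a1=0, a2=1, a3=0: circuit gives 0, formula gives 0.
At a1=0, a2=0, a3=0: circuit gives 1, formula gives 1.
Agrees on all 8 inputs.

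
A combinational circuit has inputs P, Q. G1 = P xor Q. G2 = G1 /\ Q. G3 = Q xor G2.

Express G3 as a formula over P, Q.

Q xor ((P xor Q) /\ Q)

G1 = P xor Q
G2 = G1 /\ Q = (P xor Q) /\ Q
G3 = Q xor G2 = Q xor ((P xor Q) /\ Q)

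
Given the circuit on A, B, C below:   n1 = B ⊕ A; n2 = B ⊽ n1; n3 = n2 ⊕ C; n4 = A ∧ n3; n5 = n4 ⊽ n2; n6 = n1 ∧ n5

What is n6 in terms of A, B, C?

n1 = B ⊕ A
n2 = B ⊽ n1 = B ⊽ (B ⊕ A)
n3 = n2 ⊕ C = (B ⊽ (B ⊕ A)) ⊕ C
n4 = A ∧ n3 = A ∧ ((B ⊽ (B ⊕ A)) ⊕ C)
n5 = n4 ⊽ n2 = (A ∧ ((B ⊽ (B ⊕ A)) ⊕ C)) ⊽ (B ⊽ (B ⊕ A))
n6 = n1 ∧ n5 = (B ⊕ A) ∧ ((A ∧ ((B ⊽ (B ⊕ A)) ⊕ C)) ⊽ (B ⊽ (B ⊕ A)))

(B ⊕ A) ∧ ((A ∧ ((B ⊽ (B ⊕ A)) ⊕ C)) ⊽ (B ⊽ (B ⊕ A)))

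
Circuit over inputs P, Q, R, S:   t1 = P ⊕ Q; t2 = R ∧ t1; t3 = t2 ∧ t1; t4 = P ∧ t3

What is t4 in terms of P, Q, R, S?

t1 = P ⊕ Q
t2 = R ∧ t1 = R ∧ (P ⊕ Q)
t3 = t2 ∧ t1 = (R ∧ (P ⊕ Q)) ∧ (P ⊕ Q)
t4 = P ∧ t3 = P ∧ ((R ∧ (P ⊕ Q)) ∧ (P ⊕ Q))

P ∧ ((R ∧ (P ⊕ Q)) ∧ (P ⊕ Q))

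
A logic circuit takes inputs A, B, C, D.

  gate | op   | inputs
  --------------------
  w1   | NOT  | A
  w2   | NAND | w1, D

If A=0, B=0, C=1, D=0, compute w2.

1

w1 = NOT 0 = 1
w2 = 1 NAND 0 = 1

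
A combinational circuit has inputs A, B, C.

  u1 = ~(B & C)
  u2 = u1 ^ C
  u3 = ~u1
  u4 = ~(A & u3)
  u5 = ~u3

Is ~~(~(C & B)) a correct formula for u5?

Yes

u1 = ~(B & C)
u3 = ~u1 = ~(~(B & C))
u5 = ~u3 = ~~(~(B & C))
At A=0, B=1, C=1: circuit gives 0, formula gives 0.
At A=0, B=0, C=0: circuit gives 1, formula gives 1.
Agrees on all 8 inputs.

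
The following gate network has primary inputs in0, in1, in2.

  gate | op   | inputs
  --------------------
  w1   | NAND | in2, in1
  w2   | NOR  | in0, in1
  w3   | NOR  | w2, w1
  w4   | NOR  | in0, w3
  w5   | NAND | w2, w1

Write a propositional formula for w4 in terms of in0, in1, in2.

in0 NOR ((in0 NOR in1) NOR (in2 NAND in1))

w1 = in2 NAND in1
w2 = in0 NOR in1
w3 = w2 NOR w1 = (in0 NOR in1) NOR (in2 NAND in1)
w4 = in0 NOR w3 = in0 NOR ((in0 NOR in1) NOR (in2 NAND in1))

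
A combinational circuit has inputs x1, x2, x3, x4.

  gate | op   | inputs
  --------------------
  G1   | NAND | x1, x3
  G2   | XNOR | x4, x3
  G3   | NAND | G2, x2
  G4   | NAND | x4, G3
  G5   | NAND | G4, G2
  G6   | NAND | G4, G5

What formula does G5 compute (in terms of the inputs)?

G2 = x4 XNOR x3
G3 = G2 NAND x2 = (x4 XNOR x3) NAND x2
G4 = x4 NAND G3 = x4 NAND ((x4 XNOR x3) NAND x2)
G5 = G4 NAND G2 = (x4 NAND ((x4 XNOR x3) NAND x2)) NAND (x4 XNOR x3)

(x4 NAND ((x4 XNOR x3) NAND x2)) NAND (x4 XNOR x3)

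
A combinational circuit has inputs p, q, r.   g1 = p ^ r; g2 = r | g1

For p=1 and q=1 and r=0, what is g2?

1

g1 = 1 ^ 0 = 1
g2 = 0 | 1 = 1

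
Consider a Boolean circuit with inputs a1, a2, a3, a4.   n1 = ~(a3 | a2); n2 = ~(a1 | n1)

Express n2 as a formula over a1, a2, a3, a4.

n1 = ~(a3 | a2)
n2 = ~(a1 | n1) = ~(a1 | (~(a3 | a2)))

~(a1 | (~(a3 | a2)))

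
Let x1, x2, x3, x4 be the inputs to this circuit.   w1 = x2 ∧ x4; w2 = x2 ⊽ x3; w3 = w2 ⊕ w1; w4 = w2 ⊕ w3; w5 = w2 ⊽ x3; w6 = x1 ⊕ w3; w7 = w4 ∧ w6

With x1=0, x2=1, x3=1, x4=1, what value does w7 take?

1

w1 = 1 ∧ 1 = 1
w2 = 1 ⊽ 1 = 0
w3 = 0 ⊕ 1 = 1
w4 = 0 ⊕ 1 = 1
w6 = 0 ⊕ 1 = 1
w7 = 1 ∧ 1 = 1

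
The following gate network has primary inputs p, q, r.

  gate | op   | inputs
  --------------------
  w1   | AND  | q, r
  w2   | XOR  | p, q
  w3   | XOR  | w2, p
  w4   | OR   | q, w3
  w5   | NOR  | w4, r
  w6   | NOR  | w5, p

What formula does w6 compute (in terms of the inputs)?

w2 = p XOR q
w3 = w2 XOR p = (p XOR q) XOR p
w4 = q OR w3 = q OR ((p XOR q) XOR p)
w5 = w4 NOR r = (q OR ((p XOR q) XOR p)) NOR r
w6 = w5 NOR p = ((q OR ((p XOR q) XOR p)) NOR r) NOR p

((q OR ((p XOR q) XOR p)) NOR r) NOR p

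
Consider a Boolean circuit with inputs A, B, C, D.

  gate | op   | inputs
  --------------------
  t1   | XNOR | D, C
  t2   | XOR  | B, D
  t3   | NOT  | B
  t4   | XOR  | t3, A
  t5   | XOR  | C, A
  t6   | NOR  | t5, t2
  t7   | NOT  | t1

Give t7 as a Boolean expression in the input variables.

NOT (D XNOR C)

t1 = D XNOR C
t7 = NOT t1 = NOT (D XNOR C)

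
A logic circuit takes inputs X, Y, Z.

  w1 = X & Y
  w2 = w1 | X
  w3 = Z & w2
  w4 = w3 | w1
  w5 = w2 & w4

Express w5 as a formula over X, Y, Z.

((X & Y) | X) & ((Z & ((X & Y) | X)) | (X & Y))

w1 = X & Y
w2 = w1 | X = (X & Y) | X
w3 = Z & w2 = Z & ((X & Y) | X)
w4 = w3 | w1 = (Z & ((X & Y) | X)) | (X & Y)
w5 = w2 & w4 = ((X & Y) | X) & ((Z & ((X & Y) | X)) | (X & Y))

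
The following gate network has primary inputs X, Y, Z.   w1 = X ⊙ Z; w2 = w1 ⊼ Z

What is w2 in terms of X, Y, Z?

(X ⊙ Z) ⊼ Z

w1 = X ⊙ Z
w2 = w1 ⊼ Z = (X ⊙ Z) ⊼ Z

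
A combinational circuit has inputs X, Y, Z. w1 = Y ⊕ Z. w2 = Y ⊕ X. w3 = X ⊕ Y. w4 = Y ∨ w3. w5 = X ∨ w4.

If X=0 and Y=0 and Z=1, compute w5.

w3 = 0 ⊕ 0 = 0
w4 = 0 ∨ 0 = 0
w5 = 0 ∨ 0 = 0

0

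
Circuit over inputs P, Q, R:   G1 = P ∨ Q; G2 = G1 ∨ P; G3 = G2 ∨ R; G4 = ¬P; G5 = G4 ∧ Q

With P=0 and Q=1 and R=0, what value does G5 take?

G4 = ¬0 = 1
G5 = 1 ∧ 1 = 1

1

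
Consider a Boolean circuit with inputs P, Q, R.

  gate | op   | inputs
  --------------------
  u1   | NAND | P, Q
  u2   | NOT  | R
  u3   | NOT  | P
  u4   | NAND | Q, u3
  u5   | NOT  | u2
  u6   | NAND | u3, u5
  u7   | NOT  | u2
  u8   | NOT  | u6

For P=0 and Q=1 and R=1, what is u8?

1

u2 = NOT 1 = 0
u3 = NOT 0 = 1
u5 = NOT 0 = 1
u6 = 1 NAND 1 = 0
u8 = NOT 0 = 1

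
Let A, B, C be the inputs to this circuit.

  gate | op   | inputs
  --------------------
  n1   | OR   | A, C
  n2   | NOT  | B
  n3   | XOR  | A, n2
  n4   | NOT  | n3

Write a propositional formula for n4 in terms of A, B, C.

NOT (A XOR NOT B)

n2 = NOT B
n3 = A XOR n2 = A XOR NOT B
n4 = NOT n3 = NOT (A XOR NOT B)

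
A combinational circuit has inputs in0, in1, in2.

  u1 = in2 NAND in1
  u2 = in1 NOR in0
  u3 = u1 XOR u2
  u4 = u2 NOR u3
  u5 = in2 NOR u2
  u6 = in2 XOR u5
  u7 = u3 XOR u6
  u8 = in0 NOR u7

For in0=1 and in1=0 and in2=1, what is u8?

u1 = 1 NAND 0 = 1
u2 = 0 NOR 1 = 0
u3 = 1 XOR 0 = 1
u5 = 1 NOR 0 = 0
u6 = 1 XOR 0 = 1
u7 = 1 XOR 1 = 0
u8 = 1 NOR 0 = 0

0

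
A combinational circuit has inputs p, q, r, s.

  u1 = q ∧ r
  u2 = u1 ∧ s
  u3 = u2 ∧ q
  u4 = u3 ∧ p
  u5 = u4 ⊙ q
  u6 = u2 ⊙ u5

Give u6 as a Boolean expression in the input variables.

((q ∧ r) ∧ s) ⊙ (((((q ∧ r) ∧ s) ∧ q) ∧ p) ⊙ q)

u1 = q ∧ r
u2 = u1 ∧ s = (q ∧ r) ∧ s
u3 = u2 ∧ q = ((q ∧ r) ∧ s) ∧ q
u4 = u3 ∧ p = (((q ∧ r) ∧ s) ∧ q) ∧ p
u5 = u4 ⊙ q = ((((q ∧ r) ∧ s) ∧ q) ∧ p) ⊙ q
u6 = u2 ⊙ u5 = ((q ∧ r) ∧ s) ⊙ (((((q ∧ r) ∧ s) ∧ q) ∧ p) ⊙ q)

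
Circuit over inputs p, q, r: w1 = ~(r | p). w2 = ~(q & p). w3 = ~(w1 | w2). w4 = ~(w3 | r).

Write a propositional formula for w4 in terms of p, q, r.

~((~((~(r | p)) | (~(q & p)))) | r)

w1 = ~(r | p)
w2 = ~(q & p)
w3 = ~(w1 | w2) = ~((~(r | p)) | (~(q & p)))
w4 = ~(w3 | r) = ~((~((~(r | p)) | (~(q & p)))) | r)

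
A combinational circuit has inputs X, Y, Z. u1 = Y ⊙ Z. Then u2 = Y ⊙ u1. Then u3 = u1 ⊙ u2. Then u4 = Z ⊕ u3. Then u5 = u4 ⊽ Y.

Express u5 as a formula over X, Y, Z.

u1 = Y ⊙ Z
u2 = Y ⊙ u1 = Y ⊙ (Y ⊙ Z)
u3 = u1 ⊙ u2 = (Y ⊙ Z) ⊙ (Y ⊙ (Y ⊙ Z))
u4 = Z ⊕ u3 = Z ⊕ ((Y ⊙ Z) ⊙ (Y ⊙ (Y ⊙ Z)))
u5 = u4 ⊽ Y = (Z ⊕ ((Y ⊙ Z) ⊙ (Y ⊙ (Y ⊙ Z)))) ⊽ Y

(Z ⊕ ((Y ⊙ Z) ⊙ (Y ⊙ (Y ⊙ Z)))) ⊽ Y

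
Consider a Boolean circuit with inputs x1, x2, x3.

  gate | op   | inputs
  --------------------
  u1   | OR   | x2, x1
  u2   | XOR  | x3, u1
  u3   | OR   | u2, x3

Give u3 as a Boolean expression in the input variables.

u1 = x2 OR x1
u2 = x3 XOR u1 = x3 XOR (x2 OR x1)
u3 = u2 OR x3 = (x3 XOR (x2 OR x1)) OR x3

(x3 XOR (x2 OR x1)) OR x3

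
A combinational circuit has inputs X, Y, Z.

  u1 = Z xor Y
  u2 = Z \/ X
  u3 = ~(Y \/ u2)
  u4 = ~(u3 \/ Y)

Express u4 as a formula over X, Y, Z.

u2 = Z \/ X
u3 = ~(Y \/ u2) = ~(Y \/ (Z \/ X))
u4 = ~(u3 \/ Y) = ~((~(Y \/ (Z \/ X))) \/ Y)

~((~(Y \/ (Z \/ X))) \/ Y)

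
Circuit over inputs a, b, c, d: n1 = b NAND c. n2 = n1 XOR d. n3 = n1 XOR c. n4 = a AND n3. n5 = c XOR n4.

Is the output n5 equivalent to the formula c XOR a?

n1 = b NAND c
n3 = n1 XOR c = (b NAND c) XOR c
n4 = a AND n3 = a AND ((b NAND c) XOR c)
n5 = c XOR n4 = c XOR (a AND ((b NAND c) XOR c))
At a=1, b=0, c=1, d=0: circuit gives 1, formula gives 0.

No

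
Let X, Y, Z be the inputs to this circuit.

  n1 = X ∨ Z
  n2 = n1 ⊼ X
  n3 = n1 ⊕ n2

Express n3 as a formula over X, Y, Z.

(X ∨ Z) ⊕ ((X ∨ Z) ⊼ X)

n1 = X ∨ Z
n2 = n1 ⊼ X = (X ∨ Z) ⊼ X
n3 = n1 ⊕ n2 = (X ∨ Z) ⊕ ((X ∨ Z) ⊼ X)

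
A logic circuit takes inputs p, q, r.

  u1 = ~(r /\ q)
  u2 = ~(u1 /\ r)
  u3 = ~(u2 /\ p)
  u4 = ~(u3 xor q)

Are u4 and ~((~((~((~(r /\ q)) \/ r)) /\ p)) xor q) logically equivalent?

u1 = ~(r /\ q)
u2 = ~(u1 /\ r) = ~((~(r /\ q)) /\ r)
u3 = ~(u2 /\ p) = ~((~((~(r /\ q)) /\ r)) /\ p)
u4 = ~(u3 xor q) = ~((~((~((~(r /\ q)) /\ r)) /\ p)) xor q)
At p=1, q=0, r=0: circuit gives 1, formula gives 0.

No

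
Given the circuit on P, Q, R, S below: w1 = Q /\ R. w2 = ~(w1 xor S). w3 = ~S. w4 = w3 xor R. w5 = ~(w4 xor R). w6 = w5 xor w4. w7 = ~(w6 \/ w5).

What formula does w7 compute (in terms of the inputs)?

w3 = ~S
w4 = w3 xor R = ~S xor R
w5 = ~(w4 xor R) = ~((~S xor R) xor R)
w6 = w5 xor w4 = (~((~S xor R) xor R)) xor (~S xor R)
w7 = ~(w6 \/ w5) = ~(((~((~S xor R) xor R)) xor (~S xor R)) \/ (~((~S xor R) xor R)))

~(((~((~S xor R) xor R)) xor (~S xor R)) \/ (~((~S xor R) xor R)))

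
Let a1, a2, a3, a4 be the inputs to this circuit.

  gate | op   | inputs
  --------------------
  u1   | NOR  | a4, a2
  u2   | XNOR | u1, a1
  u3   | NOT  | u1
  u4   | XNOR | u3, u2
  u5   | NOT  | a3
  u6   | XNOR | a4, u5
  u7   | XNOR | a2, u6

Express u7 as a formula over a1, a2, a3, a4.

a2 XNOR (a4 XNOR NOT a3)

u5 = NOT a3
u6 = a4 XNOR u5 = a4 XNOR NOT a3
u7 = a2 XNOR u6 = a2 XNOR (a4 XNOR NOT a3)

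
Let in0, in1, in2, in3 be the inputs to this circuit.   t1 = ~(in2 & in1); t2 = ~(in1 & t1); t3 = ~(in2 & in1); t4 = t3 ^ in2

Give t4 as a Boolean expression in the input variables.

(~(in2 & in1)) ^ in2

t3 = ~(in2 & in1)
t4 = t3 ^ in2 = (~(in2 & in1)) ^ in2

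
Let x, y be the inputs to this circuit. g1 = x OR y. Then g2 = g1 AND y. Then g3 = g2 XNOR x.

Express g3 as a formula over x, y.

((x OR y) AND y) XNOR x

g1 = x OR y
g2 = g1 AND y = (x OR y) AND y
g3 = g2 XNOR x = ((x OR y) AND y) XNOR x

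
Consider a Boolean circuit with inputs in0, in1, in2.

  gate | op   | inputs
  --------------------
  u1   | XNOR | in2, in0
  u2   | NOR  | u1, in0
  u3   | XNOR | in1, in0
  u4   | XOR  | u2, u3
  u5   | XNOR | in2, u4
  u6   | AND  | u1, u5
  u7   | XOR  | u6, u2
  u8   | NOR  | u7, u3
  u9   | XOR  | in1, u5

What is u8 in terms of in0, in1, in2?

u1 = in2 XNOR in0
u2 = u1 NOR in0 = (in2 XNOR in0) NOR in0
u3 = in1 XNOR in0
u4 = u2 XOR u3 = ((in2 XNOR in0) NOR in0) XOR (in1 XNOR in0)
u5 = in2 XNOR u4 = in2 XNOR (((in2 XNOR in0) NOR in0) XOR (in1 XNOR in0))
u6 = u1 AND u5 = (in2 XNOR in0) AND (in2 XNOR (((in2 XNOR in0) NOR in0) XOR (in1 XNOR in0)))
u7 = u6 XOR u2 = ((in2 XNOR in0) AND (in2 XNOR (((in2 XNOR in0) NOR in0) XOR (in1 XNOR in0)))) XOR ((in2 XNOR in0) NOR in0)
u8 = u7 NOR u3 = (((in2 XNOR in0) AND (in2 XNOR (((in2 XNOR in0) NOR in0) XOR (in1 XNOR in0)))) XOR ((in2 XNOR in0) NOR in0)) NOR (in1 XNOR in0)

(((in2 XNOR in0) AND (in2 XNOR (((in2 XNOR in0) NOR in0) XOR (in1 XNOR in0)))) XOR ((in2 XNOR in0) NOR in0)) NOR (in1 XNOR in0)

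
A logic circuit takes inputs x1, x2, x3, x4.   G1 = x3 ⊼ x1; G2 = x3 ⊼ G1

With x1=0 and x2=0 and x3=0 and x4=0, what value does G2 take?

1

G1 = 0 ⊼ 0 = 1
G2 = 0 ⊼ 1 = 1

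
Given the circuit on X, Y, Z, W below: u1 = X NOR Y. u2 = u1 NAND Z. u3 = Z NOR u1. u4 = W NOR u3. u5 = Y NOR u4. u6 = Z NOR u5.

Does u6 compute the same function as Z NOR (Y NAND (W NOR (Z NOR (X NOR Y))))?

u1 = X NOR Y
u3 = Z NOR u1 = Z NOR (X NOR Y)
u4 = W NOR u3 = W NOR (Z NOR (X NOR Y))
u5 = Y NOR u4 = Y NOR (W NOR (Z NOR (X NOR Y)))
u6 = Z NOR u5 = Z NOR (Y NOR (W NOR (Z NOR (X NOR Y))))
At X=0, Y=0, Z=0, W=0: circuit gives 1, formula gives 0.

No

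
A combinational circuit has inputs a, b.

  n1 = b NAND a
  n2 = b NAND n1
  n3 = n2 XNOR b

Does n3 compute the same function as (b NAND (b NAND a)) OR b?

n1 = b NAND a
n2 = b NAND n1 = b NAND (b NAND a)
n3 = n2 XNOR b = (b NAND (b NAND a)) XNOR b
At a=0, b=0: circuit gives 0, formula gives 1.

No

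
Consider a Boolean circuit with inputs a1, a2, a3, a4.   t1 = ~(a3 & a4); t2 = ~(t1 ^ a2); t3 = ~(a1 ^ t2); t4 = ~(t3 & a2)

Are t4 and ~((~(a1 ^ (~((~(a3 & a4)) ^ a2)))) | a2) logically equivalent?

No

t1 = ~(a3 & a4)
t2 = ~(t1 ^ a2) = ~((~(a3 & a4)) ^ a2)
t3 = ~(a1 ^ t2) = ~(a1 ^ (~((~(a3 & a4)) ^ a2)))
t4 = ~(t3 & a2) = ~((~(a1 ^ (~((~(a3 & a4)) ^ a2)))) & a2)
At a1=0, a2=0, a3=0, a4=0: circuit gives 1, formula gives 0.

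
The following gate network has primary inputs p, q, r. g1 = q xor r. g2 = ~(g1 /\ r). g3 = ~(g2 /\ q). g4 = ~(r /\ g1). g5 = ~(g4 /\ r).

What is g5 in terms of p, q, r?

g1 = q xor r
g4 = ~(r /\ g1) = ~(r /\ (q xor r))
g5 = ~(g4 /\ r) = ~((~(r /\ (q xor r))) /\ r)

~((~(r /\ (q xor r))) /\ r)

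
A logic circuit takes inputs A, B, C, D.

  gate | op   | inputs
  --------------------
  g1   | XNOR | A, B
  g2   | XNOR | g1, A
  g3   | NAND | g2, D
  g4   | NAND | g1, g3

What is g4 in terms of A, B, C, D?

(A XNOR B) NAND (((A XNOR B) XNOR A) NAND D)

g1 = A XNOR B
g2 = g1 XNOR A = (A XNOR B) XNOR A
g3 = g2 NAND D = ((A XNOR B) XNOR A) NAND D
g4 = g1 NAND g3 = (A XNOR B) NAND (((A XNOR B) XNOR A) NAND D)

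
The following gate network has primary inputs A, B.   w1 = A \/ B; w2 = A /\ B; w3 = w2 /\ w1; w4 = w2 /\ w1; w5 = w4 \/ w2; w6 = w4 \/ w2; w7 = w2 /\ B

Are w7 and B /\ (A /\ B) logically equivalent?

Yes

w2 = A /\ B
w7 = w2 /\ B = (A /\ B) /\ B
At A=0, B=0: circuit gives 0, formula gives 0.
At A=1, B=1: circuit gives 1, formula gives 1.
Agrees on all 4 inputs.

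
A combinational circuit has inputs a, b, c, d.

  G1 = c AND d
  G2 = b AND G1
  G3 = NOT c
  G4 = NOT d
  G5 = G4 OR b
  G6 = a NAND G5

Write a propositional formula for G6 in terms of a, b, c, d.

a NAND (NOT d OR b)

G4 = NOT d
G5 = G4 OR b = NOT d OR b
G6 = a NAND G5 = a NAND (NOT d OR b)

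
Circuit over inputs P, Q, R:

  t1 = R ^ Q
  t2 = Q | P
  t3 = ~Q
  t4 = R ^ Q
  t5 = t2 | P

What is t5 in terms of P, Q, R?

(Q | P) | P

t2 = Q | P
t5 = t2 | P = (Q | P) | P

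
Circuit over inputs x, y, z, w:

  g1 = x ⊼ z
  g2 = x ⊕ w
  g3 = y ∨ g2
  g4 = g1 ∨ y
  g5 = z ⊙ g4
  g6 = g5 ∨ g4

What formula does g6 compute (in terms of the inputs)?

(z ⊙ ((x ⊼ z) ∨ y)) ∨ ((x ⊼ z) ∨ y)

g1 = x ⊼ z
g4 = g1 ∨ y = (x ⊼ z) ∨ y
g5 = z ⊙ g4 = z ⊙ ((x ⊼ z) ∨ y)
g6 = g5 ∨ g4 = (z ⊙ ((x ⊼ z) ∨ y)) ∨ ((x ⊼ z) ∨ y)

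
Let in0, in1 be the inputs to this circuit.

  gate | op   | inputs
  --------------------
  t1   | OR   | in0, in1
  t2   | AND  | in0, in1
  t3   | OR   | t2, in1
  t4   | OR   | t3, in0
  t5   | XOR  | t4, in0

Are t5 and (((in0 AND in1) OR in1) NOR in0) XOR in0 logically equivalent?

No

t2 = in0 AND in1
t3 = t2 OR in1 = (in0 AND in1) OR in1
t4 = t3 OR in0 = ((in0 AND in1) OR in1) OR in0
t5 = t4 XOR in0 = (((in0 AND in1) OR in1) OR in0) XOR in0
At in0=0, in1=0: circuit gives 0, formula gives 1.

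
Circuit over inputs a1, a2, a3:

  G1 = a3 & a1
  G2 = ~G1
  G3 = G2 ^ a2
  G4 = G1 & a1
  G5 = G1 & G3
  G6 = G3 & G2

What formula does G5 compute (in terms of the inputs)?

(a3 & a1) & (~(a3 & a1) ^ a2)

G1 = a3 & a1
G2 = ~G1 = ~(a3 & a1)
G3 = G2 ^ a2 = ~(a3 & a1) ^ a2
G5 = G1 & G3 = (a3 & a1) & (~(a3 & a1) ^ a2)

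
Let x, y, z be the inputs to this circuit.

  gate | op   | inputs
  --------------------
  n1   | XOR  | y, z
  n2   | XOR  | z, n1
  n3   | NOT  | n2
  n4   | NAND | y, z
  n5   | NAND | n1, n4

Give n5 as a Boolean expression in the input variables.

(y XOR z) NAND (y NAND z)

n1 = y XOR z
n4 = y NAND z
n5 = n1 NAND n4 = (y XOR z) NAND (y NAND z)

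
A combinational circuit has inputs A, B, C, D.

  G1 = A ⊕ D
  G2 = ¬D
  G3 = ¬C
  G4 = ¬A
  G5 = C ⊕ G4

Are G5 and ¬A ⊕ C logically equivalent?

G4 = ¬A
G5 = C ⊕ G4 = C ⊕ ¬A
At A=0, B=0, C=1, D=0: circuit gives 0, formula gives 0.
At A=0, B=0, C=0, D=0: circuit gives 1, formula gives 1.
Agrees on all 16 inputs.

Yes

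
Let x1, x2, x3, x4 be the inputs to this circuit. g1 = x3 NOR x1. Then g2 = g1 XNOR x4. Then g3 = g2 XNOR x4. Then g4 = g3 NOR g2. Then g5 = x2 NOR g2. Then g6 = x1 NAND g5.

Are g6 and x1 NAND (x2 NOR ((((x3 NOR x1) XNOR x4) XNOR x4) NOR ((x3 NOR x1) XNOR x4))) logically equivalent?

g1 = x3 NOR x1
g2 = g1 XNOR x4 = (x3 NOR x1) XNOR x4
g5 = x2 NOR g2 = x2 NOR ((x3 NOR x1) XNOR x4)
g6 = x1 NAND g5 = x1 NAND (x2 NOR ((x3 NOR x1) XNOR x4))
At x1=1, x2=0, x3=0, x4=0: circuit gives 1, formula gives 0.

No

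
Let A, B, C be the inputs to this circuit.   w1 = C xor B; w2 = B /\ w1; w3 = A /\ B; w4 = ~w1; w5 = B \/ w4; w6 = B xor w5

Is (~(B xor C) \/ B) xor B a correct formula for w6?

Yes

w1 = C xor B
w4 = ~w1 = ~(C xor B)
w5 = B \/ w4 = B \/ ~(C xor B)
w6 = B xor w5 = B xor (B \/ ~(C xor B))
At A=0, B=0, C=1: circuit gives 0, formula gives 0.
At A=0, B=0, C=0: circuit gives 1, formula gives 1.
Agrees on all 8 inputs.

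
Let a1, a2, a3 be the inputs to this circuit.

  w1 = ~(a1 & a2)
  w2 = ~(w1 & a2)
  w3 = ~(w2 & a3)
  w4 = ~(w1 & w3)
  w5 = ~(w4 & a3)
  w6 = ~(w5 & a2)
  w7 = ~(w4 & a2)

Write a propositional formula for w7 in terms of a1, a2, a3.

w1 = ~(a1 & a2)
w2 = ~(w1 & a2) = ~((~(a1 & a2)) & a2)
w3 = ~(w2 & a3) = ~((~((~(a1 & a2)) & a2)) & a3)
w4 = ~(w1 & w3) = ~((~(a1 & a2)) & (~((~((~(a1 & a2)) & a2)) & a3)))
w7 = ~(w4 & a2) = ~((~((~(a1 & a2)) & (~((~((~(a1 & a2)) & a2)) & a3)))) & a2)

~((~((~(a1 & a2)) & (~((~((~(a1 & a2)) & a2)) & a3)))) & a2)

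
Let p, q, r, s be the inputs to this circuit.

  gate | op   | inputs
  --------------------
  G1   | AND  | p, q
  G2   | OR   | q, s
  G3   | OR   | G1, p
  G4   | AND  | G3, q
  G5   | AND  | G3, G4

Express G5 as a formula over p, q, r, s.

G1 = p AND q
G3 = G1 OR p = (p AND q) OR p
G4 = G3 AND q = ((p AND q) OR p) AND q
G5 = G3 AND G4 = ((p AND q) OR p) AND (((p AND q) OR p) AND q)

((p AND q) OR p) AND (((p AND q) OR p) AND q)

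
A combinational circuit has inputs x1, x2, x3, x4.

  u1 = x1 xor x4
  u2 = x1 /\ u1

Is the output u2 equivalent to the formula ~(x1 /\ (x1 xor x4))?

u1 = x1 xor x4
u2 = x1 /\ u1 = x1 /\ (x1 xor x4)
At x1=0, x2=0, x3=0, x4=0: circuit gives 0, formula gives 1.

No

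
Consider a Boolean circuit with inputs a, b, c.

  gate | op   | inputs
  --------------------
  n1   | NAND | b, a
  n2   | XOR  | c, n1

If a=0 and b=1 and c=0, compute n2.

1

n1 = 1 NAND 0 = 1
n2 = 0 XOR 1 = 1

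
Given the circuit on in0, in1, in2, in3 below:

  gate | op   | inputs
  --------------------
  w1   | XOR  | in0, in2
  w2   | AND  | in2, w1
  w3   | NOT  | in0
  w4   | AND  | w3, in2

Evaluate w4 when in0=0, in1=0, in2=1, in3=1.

w3 = NOT 0 = 1
w4 = 1 AND 1 = 1

1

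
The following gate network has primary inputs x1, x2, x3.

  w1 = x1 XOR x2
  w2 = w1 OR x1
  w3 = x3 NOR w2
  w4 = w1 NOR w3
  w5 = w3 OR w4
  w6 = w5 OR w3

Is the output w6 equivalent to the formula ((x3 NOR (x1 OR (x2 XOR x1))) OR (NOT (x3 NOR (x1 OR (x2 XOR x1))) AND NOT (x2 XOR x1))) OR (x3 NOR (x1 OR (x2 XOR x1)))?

Yes

w1 = x1 XOR x2
w2 = w1 OR x1 = (x1 XOR x2) OR x1
w3 = x3 NOR w2 = x3 NOR ((x1 XOR x2) OR x1)
w4 = w1 NOR w3 = (x1 XOR x2) NOR (x3 NOR ((x1 XOR x2) OR x1))
w5 = w3 OR w4 = (x3 NOR ((x1 XOR x2) OR x1)) OR ((x1 XOR x2) NOR (x3 NOR ((x1 XOR x2) OR x1)))
w6 = w5 OR w3 = ((x3 NOR ((x1 XOR x2) OR x1)) OR ((x1 XOR x2) NOR (x3 NOR ((x1 XOR x2) OR x1)))) OR (x3 NOR ((x1 XOR x2) OR x1))
At x1=0, x2=1, x3=0: circuit gives 0, formula gives 0.
At x1=0, x2=0, x3=0: circuit gives 1, formula gives 1.
Agrees on all 8 inputs.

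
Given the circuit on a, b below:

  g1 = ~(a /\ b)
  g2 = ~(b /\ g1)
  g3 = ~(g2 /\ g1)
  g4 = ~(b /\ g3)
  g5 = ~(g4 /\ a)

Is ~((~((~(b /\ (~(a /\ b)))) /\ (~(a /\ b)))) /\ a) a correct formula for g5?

g1 = ~(a /\ b)
g2 = ~(b /\ g1) = ~(b /\ (~(a /\ b)))
g3 = ~(g2 /\ g1) = ~((~(b /\ (~(a /\ b)))) /\ (~(a /\ b)))
g4 = ~(b /\ g3) = ~(b /\ (~((~(b /\ (~(a /\ b)))) /\ (~(a /\ b)))))
g5 = ~(g4 /\ a) = ~((~(b /\ (~((~(b /\ (~(a /\ b)))) /\ (~(a /\ b)))))) /\ a)
At a=1, b=0: circuit gives 0, formula gives 1.

No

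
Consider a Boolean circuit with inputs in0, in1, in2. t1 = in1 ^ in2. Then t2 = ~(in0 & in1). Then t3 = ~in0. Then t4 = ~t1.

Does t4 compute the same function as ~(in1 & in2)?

No

t1 = in1 ^ in2
t4 = ~t1 = ~(in1 ^ in2)
At in0=0, in1=0, in2=1: circuit gives 0, formula gives 1.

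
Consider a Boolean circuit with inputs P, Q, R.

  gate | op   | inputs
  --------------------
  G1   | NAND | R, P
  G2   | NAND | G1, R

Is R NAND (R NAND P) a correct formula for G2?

Yes

G1 = R NAND P
G2 = G1 NAND R = (R NAND P) NAND R
At P=0, Q=0, R=1: circuit gives 0, formula gives 0.
At P=0, Q=0, R=0: circuit gives 1, formula gives 1.
Agrees on all 8 inputs.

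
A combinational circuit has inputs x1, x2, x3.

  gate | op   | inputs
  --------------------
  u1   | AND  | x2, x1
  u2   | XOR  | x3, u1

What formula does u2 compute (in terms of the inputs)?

u1 = x2 AND x1
u2 = x3 XOR u1 = x3 XOR (x2 AND x1)

x3 XOR (x2 AND x1)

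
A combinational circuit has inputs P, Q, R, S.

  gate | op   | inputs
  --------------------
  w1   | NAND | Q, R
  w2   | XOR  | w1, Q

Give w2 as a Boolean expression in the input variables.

w1 = Q NAND R
w2 = w1 XOR Q = (Q NAND R) XOR Q

(Q NAND R) XOR Q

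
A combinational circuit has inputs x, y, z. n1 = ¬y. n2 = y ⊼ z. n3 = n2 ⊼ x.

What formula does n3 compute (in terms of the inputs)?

n2 = y ⊼ z
n3 = n2 ⊼ x = (y ⊼ z) ⊼ x

(y ⊼ z) ⊼ x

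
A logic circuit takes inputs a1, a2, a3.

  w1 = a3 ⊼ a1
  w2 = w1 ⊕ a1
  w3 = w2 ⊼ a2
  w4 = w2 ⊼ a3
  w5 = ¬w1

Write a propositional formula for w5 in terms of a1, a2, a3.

¬(a3 ⊼ a1)

w1 = a3 ⊼ a1
w5 = ¬w1 = ¬(a3 ⊼ a1)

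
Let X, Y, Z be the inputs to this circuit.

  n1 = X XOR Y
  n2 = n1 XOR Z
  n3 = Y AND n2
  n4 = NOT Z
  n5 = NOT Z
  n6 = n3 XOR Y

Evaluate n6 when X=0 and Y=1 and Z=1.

n1 = 0 XOR 1 = 1
n2 = 1 XOR 1 = 0
n3 = 1 AND 0 = 0
n6 = 0 XOR 1 = 1

1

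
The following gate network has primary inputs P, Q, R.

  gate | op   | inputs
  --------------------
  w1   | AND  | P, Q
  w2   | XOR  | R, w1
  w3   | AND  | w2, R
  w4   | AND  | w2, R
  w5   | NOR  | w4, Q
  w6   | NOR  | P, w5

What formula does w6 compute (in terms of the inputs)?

P NOR (((R XOR (P AND Q)) AND R) NOR Q)

w1 = P AND Q
w2 = R XOR w1 = R XOR (P AND Q)
w4 = w2 AND R = (R XOR (P AND Q)) AND R
w5 = w4 NOR Q = ((R XOR (P AND Q)) AND R) NOR Q
w6 = P NOR w5 = P NOR (((R XOR (P AND Q)) AND R) NOR Q)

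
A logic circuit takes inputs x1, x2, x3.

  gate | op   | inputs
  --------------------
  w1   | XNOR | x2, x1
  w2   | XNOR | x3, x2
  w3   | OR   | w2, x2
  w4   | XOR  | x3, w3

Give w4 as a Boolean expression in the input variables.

w2 = x3 XNOR x2
w3 = w2 OR x2 = (x3 XNOR x2) OR x2
w4 = x3 XOR w3 = x3 XOR ((x3 XNOR x2) OR x2)

x3 XOR ((x3 XNOR x2) OR x2)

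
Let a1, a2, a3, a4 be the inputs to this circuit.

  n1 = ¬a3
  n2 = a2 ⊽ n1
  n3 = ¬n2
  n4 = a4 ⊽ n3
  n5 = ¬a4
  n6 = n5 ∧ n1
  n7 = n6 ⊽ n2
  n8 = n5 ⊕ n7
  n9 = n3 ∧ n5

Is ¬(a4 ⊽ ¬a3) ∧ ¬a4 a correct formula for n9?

No

n1 = ¬a3
n2 = a2 ⊽ n1 = a2 ⊽ ¬a3
n3 = ¬n2 = ¬(a2 ⊽ ¬a3)
n5 = ¬a4
n9 = n3 ∧ n5 = ¬(a2 ⊽ ¬a3) ∧ ¬a4
At a1=0, a2=1, a3=1, a4=0: circuit gives 1, formula gives 0.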